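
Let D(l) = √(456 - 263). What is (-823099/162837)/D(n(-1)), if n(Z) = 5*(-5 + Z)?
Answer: -823099*√193/31427541 ≈ -0.36385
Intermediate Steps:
n(Z) = -25 + 5*Z
D(l) = √193
(-823099/162837)/D(n(-1)) = (-823099/162837)/(√193) = (-823099*1/162837)*(√193/193) = -823099*√193/31427541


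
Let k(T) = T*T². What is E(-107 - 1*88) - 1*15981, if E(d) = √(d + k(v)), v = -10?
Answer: -15981 + I*√1195 ≈ -15981.0 + 34.569*I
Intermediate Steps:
k(T) = T³
E(d) = √(-1000 + d) (E(d) = √(d + (-10)³) = √(d - 1000) = √(-1000 + d))
E(-107 - 1*88) - 1*15981 = √(-1000 + (-107 - 1*88)) - 1*15981 = √(-1000 + (-107 - 88)) - 15981 = √(-1000 - 195) - 15981 = √(-1195) - 15981 = I*√1195 - 15981 = -15981 + I*√1195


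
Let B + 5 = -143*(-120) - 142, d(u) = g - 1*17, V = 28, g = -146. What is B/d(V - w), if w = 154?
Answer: -17013/163 ≈ -104.37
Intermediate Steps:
d(u) = -163 (d(u) = -146 - 1*17 = -146 - 17 = -163)
B = 17013 (B = -5 + (-143*(-120) - 142) = -5 + (17160 - 142) = -5 + 17018 = 17013)
B/d(V - w) = 17013/(-163) = 17013*(-1/163) = -17013/163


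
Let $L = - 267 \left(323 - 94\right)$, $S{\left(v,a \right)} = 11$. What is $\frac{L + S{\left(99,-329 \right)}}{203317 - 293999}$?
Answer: $\frac{30566}{45341} \approx 0.67414$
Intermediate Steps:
$L = -61143$ ($L = \left(-267\right) 229 = -61143$)
$\frac{L + S{\left(99,-329 \right)}}{203317 - 293999} = \frac{-61143 + 11}{203317 - 293999} = - \frac{61132}{-90682} = \left(-61132\right) \left(- \frac{1}{90682}\right) = \frac{30566}{45341}$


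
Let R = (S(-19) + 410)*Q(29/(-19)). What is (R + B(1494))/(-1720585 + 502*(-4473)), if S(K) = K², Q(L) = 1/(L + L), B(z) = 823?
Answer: -33085/230029798 ≈ -0.00014383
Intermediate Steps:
Q(L) = 1/(2*L)
R = -14649/58 (R = ((-19)² + 410)*(1/(2*((29/(-19))))) = (361 + 410)*(1/(2*((29*(-1/19))))) = 771*(1/(2*(-29/19))) = 771*((½)*(-19/29)) = 771*(-19/58) = -14649/58 ≈ -252.57)
(R + B(1494))/(-1720585 + 502*(-4473)) = (-14649/58 + 823)/(-1720585 + 502*(-4473)) = 33085/(58*(-1720585 - 2245446)) = (33085/58)/(-3966031) = (33085/58)*(-1/3966031) = -33085/230029798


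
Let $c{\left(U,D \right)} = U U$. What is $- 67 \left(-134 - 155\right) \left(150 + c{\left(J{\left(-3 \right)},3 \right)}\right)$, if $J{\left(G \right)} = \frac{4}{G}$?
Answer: $\frac{26449858}{9} \approx 2.9389 \cdot 10^{6}$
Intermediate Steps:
$c{\left(U,D \right)} = U^{2}$
$- 67 \left(-134 - 155\right) \left(150 + c{\left(J{\left(-3 \right)},3 \right)}\right) = - 67 \left(-134 - 155\right) \left(150 + \left(\frac{4}{-3}\right)^{2}\right) = - 67 \left(- 289 \left(150 + \left(4 \left(- \frac{1}{3}\right)\right)^{2}\right)\right) = - 67 \left(- 289 \left(150 + \left(- \frac{4}{3}\right)^{2}\right)\right) = - 67 \left(- 289 \left(150 + \frac{16}{9}\right)\right) = - 67 \left(\left(-289\right) \frac{1366}{9}\right) = \left(-67\right) \left(- \frac{394774}{9}\right) = \frac{26449858}{9}$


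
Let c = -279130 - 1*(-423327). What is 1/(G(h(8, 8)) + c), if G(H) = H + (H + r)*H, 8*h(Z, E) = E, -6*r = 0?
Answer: 1/144199 ≈ 6.9349e-6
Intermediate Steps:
r = 0 (r = -⅙*0 = 0)
h(Z, E) = E/8
G(H) = H + H² (G(H) = H + (H + 0)*H = H + H*H = H + H²)
c = 144197 (c = -279130 + 423327 = 144197)
1/(G(h(8, 8)) + c) = 1/(((⅛)*8)*(1 + (⅛)*8) + 144197) = 1/(1*(1 + 1) + 144197) = 1/(1*2 + 144197) = 1/(2 + 144197) = 1/144199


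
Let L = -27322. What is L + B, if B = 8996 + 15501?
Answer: -2825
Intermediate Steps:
B = 24497
L + B = -27322 + 24497 = -2825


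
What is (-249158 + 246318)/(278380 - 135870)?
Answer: -284/14251 ≈ -0.019928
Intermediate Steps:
(-249158 + 246318)/(278380 - 135870) = -2840/142510 = -2840*1/142510 = -284/14251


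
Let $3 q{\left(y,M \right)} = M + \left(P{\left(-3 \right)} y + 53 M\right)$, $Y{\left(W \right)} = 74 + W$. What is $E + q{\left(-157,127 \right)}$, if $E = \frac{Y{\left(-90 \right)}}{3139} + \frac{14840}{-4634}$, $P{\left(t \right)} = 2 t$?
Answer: $\frac{2698090764}{1039009} \approx 2596.8$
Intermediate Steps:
$q{\left(y,M \right)} = - 2 y + 18 M$ ($q{\left(y,M \right)} = \frac{M + \left(2 \left(-3\right) y + 53 M\right)}{3} = \frac{M + \left(- 6 y + 53 M\right)}{3} = \frac{- 6 y + 54 M}{3} = - 2 y + 18 M$)
$E = - \frac{3332636}{1039009}$ ($E = \frac{74 - 90}{3139} + \frac{14840}{-4634} = \left(-16\right) \frac{1}{3139} + 14840 \left(- \frac{1}{4634}\right) = - \frac{16}{3139} - \frac{1060}{331} = - \frac{3332636}{1039009} \approx -3.2075$)
$E + q{\left(-157,127 \right)} = - \frac{3332636}{1039009} + \left(\left(-2\right) \left(-157\right) + 18 \cdot 127\right) = - \frac{3332636}{1039009} + \left(314 + 2286\right) = - \frac{3332636}{1039009} + 2600 = \frac{2698090764}{1039009}$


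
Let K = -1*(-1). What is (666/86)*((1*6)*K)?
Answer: 1998/43 ≈ 46.465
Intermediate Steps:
K = 1
(666/86)*((1*6)*K) = (666/86)*((1*6)*1) = (666*(1/86))*(6*1) = (333/43)*6 = 1998/43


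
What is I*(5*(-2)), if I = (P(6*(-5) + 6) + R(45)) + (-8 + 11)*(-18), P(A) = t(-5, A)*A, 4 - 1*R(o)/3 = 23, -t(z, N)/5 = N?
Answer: 29910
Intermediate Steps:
t(z, N) = -5*N
R(o) = -57 (R(o) = 12 - 3*23 = 12 - 69 = -57)
P(A) = -5*A**2 (P(A) = (-5*A)*A = -5*A**2)
I = -2991 (I = (-5*(6*(-5) + 6)**2 - 57) + (-8 + 11)*(-18) = (-5*(-30 + 6)**2 - 57) + 3*(-18) = (-5*(-24)**2 - 57) - 54 = (-5*576 - 57) - 54 = (-2880 - 57) - 54 = -2937 - 54 = -2991)
I*(5*(-2)) = -14955*(-2) = -2991*(-10) = 29910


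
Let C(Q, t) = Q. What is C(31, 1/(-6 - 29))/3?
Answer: 31/3 ≈ 10.333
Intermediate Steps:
C(31, 1/(-6 - 29))/3 = 31/3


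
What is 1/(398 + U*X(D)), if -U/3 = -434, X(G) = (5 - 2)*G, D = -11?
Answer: -1/42568 ≈ -2.3492e-5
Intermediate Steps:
X(G) = 3*G
U = 1302 (U = -3*(-434) = 1302)
1/(398 + U*X(D)) = 1/(398 + 1302*(3*(-11))) = 1/(398 + 1302*(-33)) = 1/(398 - 42966) = 1/(-42568) = -1/42568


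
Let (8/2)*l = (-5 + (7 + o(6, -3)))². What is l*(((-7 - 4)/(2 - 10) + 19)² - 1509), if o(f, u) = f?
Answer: -70007/4 ≈ -17502.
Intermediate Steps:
l = 16 (l = (-5 + (7 + 6))²/4 = (-5 + 13)²/4 = (¼)*8² = (¼)*64 = 16)
l*(((-7 - 4)/(2 - 10) + 19)² - 1509) = 16*(((-7 - 4)/(2 - 10) + 19)² - 1509) = 16*((-11/(-8) + 19)² - 1509) = 16*((-11*(-⅛) + 19)² - 1509) = 16*((11/8 + 19)² - 1509) = 16*((163/8)² - 1509) = 16*(26569/64 - 1509) = 16*(-70007/64) = -70007/4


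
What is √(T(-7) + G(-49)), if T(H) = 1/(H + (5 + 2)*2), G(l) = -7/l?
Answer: √14/7 ≈ 0.53452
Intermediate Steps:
T(H) = 1/(14 + H) (T(H) = 1/(H + 7*2) = 1/(H + 14) = 1/(14 + H))
√(T(-7) + G(-49)) = √(1/(14 - 7) - 7/(-49)) = √(1/7 - 7*(-1/49)) = √(⅐ + ⅐) = √(2/7) = √14/7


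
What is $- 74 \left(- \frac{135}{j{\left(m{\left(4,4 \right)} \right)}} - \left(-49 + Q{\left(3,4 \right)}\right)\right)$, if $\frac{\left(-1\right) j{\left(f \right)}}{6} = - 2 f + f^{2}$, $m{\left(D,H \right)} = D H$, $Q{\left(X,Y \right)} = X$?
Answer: $- \frac{764161}{224} \approx -3411.4$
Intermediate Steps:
$j{\left(f \right)} = - 6 f^{2} + 12 f$ ($j{\left(f \right)} = - 6 \left(- 2 f + f^{2}\right) = - 6 \left(f^{2} - 2 f\right) = - 6 f^{2} + 12 f$)
$- 74 \left(- \frac{135}{j{\left(m{\left(4,4 \right)} \right)}} - \left(-49 + Q{\left(3,4 \right)}\right)\right) = - 74 \left(- \frac{135}{6 \cdot 4 \cdot 4 \left(2 - 4 \cdot 4\right)} + \left(49 - 3\right)\right) = - 74 \left(- \frac{135}{6 \cdot 16 \left(2 - 16\right)} + \left(49 - 3\right)\right) = - 74 \left(- \frac{135}{6 \cdot 16 \left(2 - 16\right)} + 46\right) = - 74 \left(- \frac{135}{6 \cdot 16 \left(-14\right)} + 46\right) = - 74 \left(- \frac{135}{-1344} + 46\right) = - 74 \left(\left(-135\right) \left(- \frac{1}{1344}\right) + 46\right) = - 74 \left(\frac{45}{448} + 46\right) = \left(-74\right) \frac{20653}{448} = - \frac{764161}{224}$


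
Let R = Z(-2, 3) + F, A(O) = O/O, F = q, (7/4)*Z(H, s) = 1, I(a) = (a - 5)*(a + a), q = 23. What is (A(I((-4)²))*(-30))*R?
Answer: -4950/7 ≈ -707.14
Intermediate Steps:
I(a) = 2*a*(-5 + a) (I(a) = (-5 + a)*(2*a) = 2*a*(-5 + a))
Z(H, s) = 4/7 (Z(H, s) = (4/7)*1 = 4/7)
F = 23
A(O) = 1
R = 165/7 (R = 4/7 + 23 = 165/7 ≈ 23.571)
(A(I((-4)²))*(-30))*R = (1*(-30))*(165/7) = -30*165/7 = -4950/7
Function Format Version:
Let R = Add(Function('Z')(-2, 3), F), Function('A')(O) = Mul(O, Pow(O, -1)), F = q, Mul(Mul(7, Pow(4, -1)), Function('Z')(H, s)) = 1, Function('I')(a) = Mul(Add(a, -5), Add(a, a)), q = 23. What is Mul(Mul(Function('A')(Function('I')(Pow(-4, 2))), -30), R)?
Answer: Rational(-4950, 7) ≈ -707.14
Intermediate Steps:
Function('I')(a) = Mul(2, a, Add(-5, a)) (Function('I')(a) = Mul(Add(-5, a), Mul(2, a)) = Mul(2, a, Add(-5, a)))
Function('Z')(H, s) = Rational(4, 7) (Function('Z')(H, s) = Mul(Rational(4, 7), 1) = Rational(4, 7))
F = 23
Function('A')(O) = 1
R = Rational(165, 7) (R = Add(Rational(4, 7), 23) = Rational(165, 7) ≈ 23.571)
Mul(Mul(Function('A')(Function('I')(Pow(-4, 2))), -30), R) = Mul(Mul(1, -30), Rational(165, 7)) = Mul(-30, Rational(165, 7)) = Rational(-4950, 7)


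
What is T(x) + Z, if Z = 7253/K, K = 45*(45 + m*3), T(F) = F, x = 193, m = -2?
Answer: 345968/1755 ≈ 197.13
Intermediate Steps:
K = 1755 (K = 45*(45 - 2*3) = 45*(45 - 6) = 45*39 = 1755)
Z = 7253/1755 ≈ 4.1328
T(x) + Z = 193 + 7253/1755 = 345968/1755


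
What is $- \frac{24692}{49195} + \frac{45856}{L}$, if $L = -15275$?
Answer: $- \frac{526611244}{150290725} \approx -3.504$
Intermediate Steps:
$- \frac{24692}{49195} + \frac{45856}{L} = - \frac{24692}{49195} + \frac{45856}{-15275} = \left(-24692\right) \frac{1}{49195} + 45856 \left(- \frac{1}{15275}\right) = - \frac{24692}{49195} - \frac{45856}{15275} = - \frac{526611244}{150290725}$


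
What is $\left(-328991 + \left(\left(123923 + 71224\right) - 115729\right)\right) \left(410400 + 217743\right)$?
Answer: $-156767532939$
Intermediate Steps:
$\left(-328991 + \left(\left(123923 + 71224\right) - 115729\right)\right) \left(410400 + 217743\right) = \left(-328991 + \left(195147 - 115729\right)\right) 628143 = \left(-328991 + 79418\right) 628143 = \left(-249573\right) 628143 = -156767532939$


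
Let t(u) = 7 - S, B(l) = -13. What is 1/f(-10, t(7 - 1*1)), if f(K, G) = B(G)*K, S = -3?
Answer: 1/130 ≈ 0.0076923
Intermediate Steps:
t(u) = 10 (t(u) = 7 - 1*(-3) = 7 + 3 = 10)
f(K, G) = -13*K
1/f(-10, t(7 - 1*1)) = 1/(-13*(-10)) = 1/130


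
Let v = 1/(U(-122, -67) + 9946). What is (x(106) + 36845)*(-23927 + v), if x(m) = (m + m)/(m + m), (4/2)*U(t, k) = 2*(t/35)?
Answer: -51131862592581/57998 ≈ -8.8161e+8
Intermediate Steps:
U(t, k) = t/35 (U(t, k) = (2*(t/35))/2 = (2*t/35)/2 = t/35)
x(m) = 1 (x(m) = (2*m)/((2*m)) = (2*m)*(1/(2*m)) = 1)
v = 35/347988 (v = 1/((1/35)*(-122) + 9946) = 1/(-122/35 + 9946) = 1/(347988/35) = 35/347988 ≈ 0.00010058)
(x(106) + 36845)*(-23927 + v) = (1 + 36845)*(-23927 + 35/347988) = 36846*(-8326308841/347988) = -51131862592581/57998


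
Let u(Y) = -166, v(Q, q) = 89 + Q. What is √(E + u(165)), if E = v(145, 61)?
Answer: 2*√17 ≈ 8.2462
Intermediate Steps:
E = 234 (E = 89 + 145 = 234)
√(E + u(165)) = √(234 - 166) = √68 = 2*√17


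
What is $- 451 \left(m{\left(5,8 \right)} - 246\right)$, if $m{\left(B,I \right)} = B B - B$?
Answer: $101926$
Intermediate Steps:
$m{\left(B,I \right)} = B^{2} - B$
$- 451 \left(m{\left(5,8 \right)} - 246\right) = - 451 \left(5 \left(-1 + 5\right) - 246\right) = - 451 \left(5 \cdot 4 - 246\right) = - 451 \left(20 - 246\right) = \left(-451\right) \left(-226\right) = 101926$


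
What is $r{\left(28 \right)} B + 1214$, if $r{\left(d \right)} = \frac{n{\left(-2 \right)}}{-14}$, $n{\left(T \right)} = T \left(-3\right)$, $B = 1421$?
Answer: $605$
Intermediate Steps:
$n{\left(T \right)} = - 3 T$
$r{\left(d \right)} = - \frac{3}{7}$ ($r{\left(d \right)} = \frac{\left(-3\right) \left(-2\right)}{-14} = 6 \left(- \frac{1}{14}\right) = - \frac{3}{7}$)
$r{\left(28 \right)} B + 1214 = \left(- \frac{3}{7}\right) 1421 + 1214 = -609 + 1214 = 605$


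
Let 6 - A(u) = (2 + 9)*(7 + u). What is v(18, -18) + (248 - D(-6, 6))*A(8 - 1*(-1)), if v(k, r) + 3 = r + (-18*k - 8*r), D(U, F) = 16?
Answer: -39641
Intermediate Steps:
A(u) = -71 - 11*u (A(u) = 6 - (2 + 9)*(7 + u) = 6 - 11*(7 + u) = 6 - (77 + 11*u) = 6 + (-77 - 11*u) = -71 - 11*u)
v(k, r) = -3 - 18*k - 7*r (v(k, r) = -3 + (r + (-18*k - 8*r)) = -3 + (-18*k - 7*r) = -3 - 18*k - 7*r)
v(18, -18) + (248 - D(-6, 6))*A(8 - 1*(-1)) = (-3 - 18*18 - 7*(-18)) + (248 - 1*16)*(-71 - 11*(8 - 1*(-1))) = (-3 - 324 + 126) + (248 - 16)*(-71 - 11*(8 + 1)) = -201 + 232*(-71 - 11*9) = -201 + 232*(-71 - 99) = -201 + 232*(-170) = -201 - 39440 = -39641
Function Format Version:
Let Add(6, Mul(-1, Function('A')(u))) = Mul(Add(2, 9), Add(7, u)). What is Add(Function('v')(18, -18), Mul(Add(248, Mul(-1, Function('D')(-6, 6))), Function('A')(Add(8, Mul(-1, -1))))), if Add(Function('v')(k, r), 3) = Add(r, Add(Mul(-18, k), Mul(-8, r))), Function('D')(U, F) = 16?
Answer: -39641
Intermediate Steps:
Function('A')(u) = Add(-71, Mul(-11, u)) (Function('A')(u) = Add(6, Mul(-1, Mul(Add(2, 9), Add(7, u)))) = Add(6, Mul(-1, Mul(11, Add(7, u)))) = Add(6, Mul(-1, Add(77, Mul(11, u)))) = Add(6, Add(-77, Mul(-11, u))) = Add(-71, Mul(-11, u)))
Function('v')(k, r) = Add(-3, Mul(-18, k), Mul(-7, r)) (Function('v')(k, r) = Add(-3, Add(r, Add(Mul(-18, k), Mul(-8, r)))) = Add(-3, Add(Mul(-18, k), Mul(-7, r))) = Add(-3, Mul(-18, k), Mul(-7, r)))
Add(Function('v')(18, -18), Mul(Add(248, Mul(-1, Function('D')(-6, 6))), Function('A')(Add(8, Mul(-1, -1))))) = Add(Add(-3, Mul(-18, 18), Mul(-7, -18)), Mul(Add(248, Mul(-1, 16)), Add(-71, Mul(-11, Add(8, Mul(-1, -1)))))) = Add(Add(-3, -324, 126), Mul(Add(248, -16), Add(-71, Mul(-11, Add(8, 1))))) = Add(-201, Mul(232, Add(-71, Mul(-11, 9)))) = Add(-201, Mul(232, Add(-71, -99))) = Add(-201, Mul(232, -170)) = Add(-201, -39440) = -39641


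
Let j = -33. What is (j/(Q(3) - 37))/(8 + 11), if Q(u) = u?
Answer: 33/646 ≈ 0.051084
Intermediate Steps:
(j/(Q(3) - 37))/(8 + 11) = (-33/(3 - 37))/(8 + 11) = -33/(-34)/19 = -33*(-1/34)*(1/19) = (33/34)*(1/19) = 33/646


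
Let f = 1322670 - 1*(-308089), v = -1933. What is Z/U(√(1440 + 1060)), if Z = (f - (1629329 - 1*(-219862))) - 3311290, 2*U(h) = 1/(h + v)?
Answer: 13292933052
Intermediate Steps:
U(h) = 1/(2*(-1933 + h)) (U(h) = 1/(2*(h - 1933)) = 1/(2*(-1933 + h)))
f = 1630759 (f = 1322670 + 308089 = 1630759)
Z = -3529722 (Z = (1630759 - (1629329 - 1*(-219862))) - 3311290 = (1630759 - (1629329 + 219862)) - 3311290 = (1630759 - 1*1849191) - 3311290 = (1630759 - 1849191) - 3311290 = -218432 - 3311290 = -3529722)
Z/U(√(1440 + 1060)) = -(-13645905252 + 7059444*√(1440 + 1060)) = -3529722/(1/(2*(-1933 + √2500))) = -3529722/(1/(2*(-1933 + 50))) = -3529722/((½)/(-1883)) = -3529722/((½)*(-1/1883)) = -3529722/(-1/3766) = -3529722*(-3766) = 13292933052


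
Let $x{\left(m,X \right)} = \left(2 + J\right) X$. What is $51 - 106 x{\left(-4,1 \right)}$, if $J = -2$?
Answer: $51$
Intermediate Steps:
$x{\left(m,X \right)} = 0$ ($x{\left(m,X \right)} = \left(2 - 2\right) X = 0 X = 0$)
$51 - 106 x{\left(-4,1 \right)} = 51 - 0 = 51 + 0 = 51$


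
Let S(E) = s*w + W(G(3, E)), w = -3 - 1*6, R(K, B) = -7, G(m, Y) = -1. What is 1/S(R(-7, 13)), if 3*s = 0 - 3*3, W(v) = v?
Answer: 1/26 ≈ 0.038462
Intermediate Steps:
w = -9 (w = -3 - 6 = -9)
s = -3 (s = (0 - 3*3)/3 = (0 - 9)/3 = (1/3)*(-9) = -3)
S(E) = 26 (S(E) = -3*(-9) - 1 = 27 - 1 = 26)
1/S(R(-7, 13)) = 1/26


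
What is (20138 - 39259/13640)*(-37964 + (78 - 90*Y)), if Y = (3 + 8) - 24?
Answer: -229177150629/310 ≈ -7.3928e+8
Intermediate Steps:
Y = -13 (Y = 11 - 24 = -13)
(20138 - 39259/13640)*(-37964 + (78 - 90*Y)) = (20138 - 39259/13640)*(-37964 + (78 - 90*(-13))) = (20138 - 39259*1/13640)*(-37964 + (78 + 1170)) = (20138 - 3569/1240)*(-37964 + 1248) = (24967551/1240)*(-36716) = -229177150629/310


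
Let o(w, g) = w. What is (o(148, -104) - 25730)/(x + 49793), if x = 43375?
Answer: -12791/46584 ≈ -0.27458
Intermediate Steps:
(o(148, -104) - 25730)/(x + 49793) = (148 - 25730)/(43375 + 49793) = -25582/93168 = -25582*1/93168 = -12791/46584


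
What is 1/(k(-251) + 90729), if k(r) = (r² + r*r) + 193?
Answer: 1/216924 ≈ 4.6099e-6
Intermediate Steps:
k(r) = 193 + 2*r² (k(r) = (r² + r²) + 193 = 2*r² + 193 = 193 + 2*r²)
1/(k(-251) + 90729) = 1/((193 + 2*(-251)²) + 90729) = 1/((193 + 2*63001) + 90729) = 1/((193 + 126002) + 90729) = 1/(126195 + 90729) = 1/216924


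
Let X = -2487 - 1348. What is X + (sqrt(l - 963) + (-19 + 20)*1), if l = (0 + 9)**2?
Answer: -3834 + 21*I*sqrt(2) ≈ -3834.0 + 29.698*I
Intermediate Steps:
X = -3835
l = 81 (l = 9**2 = 81)
X + (sqrt(l - 963) + (-19 + 20)*1) = -3835 + (sqrt(81 - 963) + (-19 + 20)*1) = -3835 + (sqrt(-882) + 1*1) = -3835 + (21*I*sqrt(2) + 1) = -3835 + (1 + 21*I*sqrt(2)) = -3834 + 21*I*sqrt(2)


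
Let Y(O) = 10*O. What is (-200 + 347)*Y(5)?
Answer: 7350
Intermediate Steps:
(-200 + 347)*Y(5) = (-200 + 347)*(10*5) = 147*50 = 7350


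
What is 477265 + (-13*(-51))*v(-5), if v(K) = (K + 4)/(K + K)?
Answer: 4773313/10 ≈ 4.7733e+5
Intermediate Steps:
v(K) = (4 + K)/(2*K) (v(K) = (4 + K)/((2*K)) = (4 + K)*(1/(2*K)) = (4 + K)/(2*K))
477265 + (-13*(-51))*v(-5) = 477265 + (-13*(-51))*((½)*(4 - 5)/(-5)) = 477265 + 663*((½)*(-⅕)*(-1)) = 477265 + 663*(⅒) = 477265 + 663/10 = 4773313/10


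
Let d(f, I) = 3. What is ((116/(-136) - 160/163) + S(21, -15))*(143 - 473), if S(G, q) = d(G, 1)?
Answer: -1065735/2771 ≈ -384.60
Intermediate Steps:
S(G, q) = 3
((116/(-136) - 160/163) + S(21, -15))*(143 - 473) = ((116/(-136) - 160/163) + 3)*(143 - 473) = ((116*(-1/136) - 160*1/163) + 3)*(-330) = ((-29/34 - 160/163) + 3)*(-330) = (-10167/5542 + 3)*(-330) = (6459/5542)*(-330) = -1065735/2771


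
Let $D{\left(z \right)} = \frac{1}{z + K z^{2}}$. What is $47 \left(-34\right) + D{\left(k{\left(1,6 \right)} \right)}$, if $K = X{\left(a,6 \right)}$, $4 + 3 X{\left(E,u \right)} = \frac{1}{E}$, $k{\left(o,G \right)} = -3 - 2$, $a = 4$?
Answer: $- \frac{231714}{145} \approx -1598.0$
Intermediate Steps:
$k{\left(o,G \right)} = -5$
$X{\left(E,u \right)} = - \frac{4}{3} + \frac{1}{3 E}$
$K = - \frac{5}{4}$ ($K = \frac{1 - 16}{3 \cdot 4} = \frac{1}{3} \cdot \frac{1}{4} \left(1 - 16\right) = \frac{1}{3} \cdot \frac{1}{4} \left(-15\right) = - \frac{5}{4} \approx -1.25$)
$D{\left(z \right)} = \frac{1}{z - \frac{5 z^{2}}{4}}$
$47 \left(-34\right) + D{\left(k{\left(1,6 \right)} \right)} = 47 \left(-34\right) - \frac{4}{\left(-5\right) \left(-4 + 5 \left(-5\right)\right)} = -1598 - - \frac{4}{5 \left(-4 - 25\right)} = -1598 - - \frac{4}{5 \left(-29\right)} = -1598 - \left(- \frac{4}{5}\right) \left(- \frac{1}{29}\right) = -1598 - \frac{4}{145} = - \frac{231714}{145}$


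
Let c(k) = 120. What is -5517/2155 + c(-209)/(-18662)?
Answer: -51608427/20108305 ≈ -2.5665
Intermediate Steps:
-5517/2155 + c(-209)/(-18662) = -5517/2155 + 120/(-18662) = -5517*1/2155 + 120*(-1/18662) = -5517/2155 - 60/9331 = -51608427/20108305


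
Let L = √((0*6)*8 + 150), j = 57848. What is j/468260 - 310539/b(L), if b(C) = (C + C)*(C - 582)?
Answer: 15382054137/26423443540 + 10040761*√6/1128580 ≈ 22.375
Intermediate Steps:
L = 5*√6 (L = √(0*8 + 150) = √(0 + 150) = √150 = 5*√6 ≈ 12.247)
b(C) = 2*C*(-582 + C) (b(C) = (2*C)*(-582 + C) = 2*C*(-582 + C))
j/468260 - 310539/b(L) = 57848/468260 - 310539*√6/(60*(-582 + 5*√6)) = 57848*(1/468260) - 310539*√6/(60*(-582 + 5*√6)) = 14462/117065 - 103513*√6/(20*(-582 + 5*√6))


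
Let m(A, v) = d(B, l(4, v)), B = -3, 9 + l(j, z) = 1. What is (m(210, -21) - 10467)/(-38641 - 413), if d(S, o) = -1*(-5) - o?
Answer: 5227/19527 ≈ 0.26768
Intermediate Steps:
l(j, z) = -8 (l(j, z) = -9 + 1 = -8)
d(S, o) = 5 - o
m(A, v) = 13 (m(A, v) = 5 - 1*(-8) = 5 + 8 = 13)
(m(210, -21) - 10467)/(-38641 - 413) = (13 - 10467)/(-38641 - 413) = -10454/(-39054) = -10454*(-1/39054) = 5227/19527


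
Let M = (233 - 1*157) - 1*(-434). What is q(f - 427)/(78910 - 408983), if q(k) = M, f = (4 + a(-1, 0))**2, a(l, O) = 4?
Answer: -510/330073 ≈ -0.0015451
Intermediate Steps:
f = 64 (f = (4 + 4)**2 = 8**2 = 64)
M = 510 (M = (233 - 157) + 434 = 76 + 434 = 510)
q(k) = 510
q(f - 427)/(78910 - 408983) = 510/(78910 - 408983) = 510/(-330073) = 510*(-1/330073) = -510/330073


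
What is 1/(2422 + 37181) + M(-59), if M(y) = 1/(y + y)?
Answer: -39485/4673154 ≈ -0.0084493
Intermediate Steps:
M(y) = 1/(2*y)
1/(2422 + 37181) + M(-59) = 1/(2422 + 37181) + (1/2)/(-59) = 1/39603 + (1/2)*(-1/59) = 1/39603 - 1/118 = -39485/4673154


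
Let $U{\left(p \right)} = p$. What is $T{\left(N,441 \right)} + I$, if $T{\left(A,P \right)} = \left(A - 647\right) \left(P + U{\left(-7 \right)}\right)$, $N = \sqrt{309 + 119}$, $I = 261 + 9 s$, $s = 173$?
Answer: $-278980 + 868 \sqrt{107} \approx -2.7 \cdot 10^{5}$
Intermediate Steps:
$I = 1818$ ($I = 261 + 9 \cdot 173 = 261 + 1557 = 1818$)
$N = 2 \sqrt{107}$ ($N = \sqrt{428} = 2 \sqrt{107} \approx 20.688$)
$T{\left(A,P \right)} = \left(-647 + A\right) \left(-7 + P\right)$ ($T{\left(A,P \right)} = \left(A - 647\right) \left(P - 7\right) = \left(-647 + A\right) \left(-7 + P\right)$)
$T{\left(N,441 \right)} + I = \left(4529 - 285327 - 7 \cdot 2 \sqrt{107} + 2 \sqrt{107} \cdot 441\right) + 1818 = \left(4529 - 285327 - 14 \sqrt{107} + 882 \sqrt{107}\right) + 1818 = \left(-280798 + 868 \sqrt{107}\right) + 1818 = -278980 + 868 \sqrt{107}$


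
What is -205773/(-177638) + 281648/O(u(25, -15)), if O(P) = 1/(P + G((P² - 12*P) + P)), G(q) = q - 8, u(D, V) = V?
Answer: 18361519390381/177638 ≈ 1.0336e+8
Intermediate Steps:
G(q) = -8 + q
O(P) = 1/(-8 + P² - 10*P) (O(P) = 1/(P + (-8 + ((P² - 12*P) + P))) = 1/(P + (-8 + (P² - 11*P))) = 1/(P + (-8 + P² - 11*P)) = 1/(-8 + P² - 10*P))
-205773/(-177638) + 281648/O(u(25, -15)) = -205773/(-177638) + 281648/(1/(-8 - 15 - 15*(-11 - 15))) = -205773*(-1/177638) + 281648/(1/(-8 - 15 - 15*(-26))) = 205773/177638 + 281648/(1/(-8 - 15 + 390)) = 205773/177638 + 281648/(1/367) = 205773/177638 + 281648*367 = 205773/177638 + 103364816 = 18361519390381/177638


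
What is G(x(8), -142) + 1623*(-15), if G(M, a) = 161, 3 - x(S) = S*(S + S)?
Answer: -24184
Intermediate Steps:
x(S) = 3 - 2*S² (x(S) = 3 - S*(S + S) = 3 - S*2*S = 3 - 2*S²)
G(x(8), -142) + 1623*(-15) = 161 + 1623*(-15) = 161 - 24345 = -24184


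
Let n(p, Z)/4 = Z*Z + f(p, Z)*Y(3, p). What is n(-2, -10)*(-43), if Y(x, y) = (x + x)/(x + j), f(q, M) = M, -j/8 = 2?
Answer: -233920/13 ≈ -17994.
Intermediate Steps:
j = -16 (j = -8*2 = -16)
Y(x, y) = 2*x/(-16 + x) (Y(x, y) = (x + x)/(x - 16) = (2*x)/(-16 + x) = 2*x/(-16 + x))
n(p, Z) = 4*Z**2 - 24*Z/13 (n(p, Z) = 4*(Z*Z + Z*(2*3/(-16 + 3))) = 4*(Z**2 + Z*(2*3/(-13))) = 4*(Z**2 + Z*(2*3*(-1/13))) = 4*(Z**2 + Z*(-6/13)) = 4*(Z**2 - 6*Z/13) = 4*Z**2 - 24*Z/13)
n(-2, -10)*(-43) = ((4/13)*(-10)*(-6 + 13*(-10)))*(-43) = ((4/13)*(-10)*(-6 - 130))*(-43) = ((4/13)*(-10)*(-136))*(-43) = (5440/13)*(-43) = -233920/13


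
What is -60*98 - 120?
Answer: -6000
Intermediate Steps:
-60*98 - 120 = -5880 - 120 = -6000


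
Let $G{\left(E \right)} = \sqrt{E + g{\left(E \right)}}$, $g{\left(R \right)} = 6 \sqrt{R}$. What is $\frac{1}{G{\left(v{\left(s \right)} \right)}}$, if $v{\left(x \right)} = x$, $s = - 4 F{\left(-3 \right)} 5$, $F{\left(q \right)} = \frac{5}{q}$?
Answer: $\frac{\sqrt{15}}{10 \sqrt{5 + 3 \sqrt{3}}} \approx 0.12129$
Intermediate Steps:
$s = \frac{100}{3}$ ($s = - 4 \frac{5}{-3} \cdot 5 = - 4 \cdot 5 \left(- \frac{1}{3}\right) 5 = \left(-4\right) \left(- \frac{5}{3}\right) 5 = \frac{20}{3} \cdot 5 = \frac{100}{3} \approx 33.333$)
$G{\left(E \right)} = \sqrt{E + 6 \sqrt{E}}$
$\frac{1}{G{\left(v{\left(s \right)} \right)}} = \frac{1}{\sqrt{\frac{100}{3} + 6 \sqrt{\frac{100}{3}}}} = \frac{1}{\sqrt{\frac{100}{3} + 6 \frac{10 \sqrt{3}}{3}}} = \frac{1}{\sqrt{\frac{100}{3} + 20 \sqrt{3}}}$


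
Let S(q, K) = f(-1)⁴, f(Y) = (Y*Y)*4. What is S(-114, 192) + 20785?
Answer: 21041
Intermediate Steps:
f(Y) = 4*Y² (f(Y) = Y²*4 = 4*Y²)
S(q, K) = 256 (S(q, K) = (4*(-1)²)⁴ = (4*1)⁴ = 4⁴ = 256)
S(-114, 192) + 20785 = 256 + 20785 = 21041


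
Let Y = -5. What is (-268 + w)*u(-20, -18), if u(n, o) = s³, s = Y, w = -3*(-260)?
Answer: -64000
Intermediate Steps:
w = 780
s = -5
u(n, o) = -125 (u(n, o) = (-5)³ = -125)
(-268 + w)*u(-20, -18) = (-268 + 780)*(-125) = 512*(-125) = -64000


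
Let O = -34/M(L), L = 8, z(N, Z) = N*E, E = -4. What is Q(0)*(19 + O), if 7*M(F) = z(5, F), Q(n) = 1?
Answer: 309/10 ≈ 30.900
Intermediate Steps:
z(N, Z) = -4*N (z(N, Z) = N*(-4) = -4*N)
M(F) = -20/7 (M(F) = (-4*5)/7 = (⅐)*(-20) = -20/7)
O = 119/10 (O = -34/(-20/7) = -34*(-7/20) = 119/10 ≈ 11.900)
Q(0)*(19 + O) = 1*(19 + 119/10) = 1*(309/10) = 309/10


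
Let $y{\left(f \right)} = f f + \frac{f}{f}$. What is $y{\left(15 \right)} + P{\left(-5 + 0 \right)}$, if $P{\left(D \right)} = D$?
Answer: $221$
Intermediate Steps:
$y{\left(f \right)} = 1 + f^{2}$ ($y{\left(f \right)} = f^{2} + 1 = 1 + f^{2}$)
$y{\left(15 \right)} + P{\left(-5 + 0 \right)} = \left(1 + 15^{2}\right) + \left(-5 + 0\right) = \left(1 + 225\right) - 5 = 226 - 5 = 221$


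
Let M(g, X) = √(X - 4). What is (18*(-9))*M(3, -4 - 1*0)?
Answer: -324*I*√2 ≈ -458.21*I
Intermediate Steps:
M(g, X) = √(-4 + X)
(18*(-9))*M(3, -4 - 1*0) = (18*(-9))*√(-4 + (-4 - 1*0)) = -162*√(-4 + (-4 + 0)) = -162*√(-4 - 4) = -324*I*√2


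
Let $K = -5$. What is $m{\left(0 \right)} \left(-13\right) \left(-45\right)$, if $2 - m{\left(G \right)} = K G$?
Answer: $1170$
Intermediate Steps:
$m{\left(G \right)} = 2 + 5 G$ ($m{\left(G \right)} = 2 - - 5 G = 2 + 5 G$)
$m{\left(0 \right)} \left(-13\right) \left(-45\right) = \left(2 + 5 \cdot 0\right) \left(-13\right) \left(-45\right) = \left(2 + 0\right) \left(-13\right) \left(-45\right) = 2 \left(-13\right) \left(-45\right) = \left(-26\right) \left(-45\right) = 1170$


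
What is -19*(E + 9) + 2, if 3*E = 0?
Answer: -169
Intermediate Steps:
E = 0 (E = (⅓)*0 = 0)
-19*(E + 9) + 2 = -19*(0 + 9) + 2 = -19*9 + 2 = -171 + 2 = -169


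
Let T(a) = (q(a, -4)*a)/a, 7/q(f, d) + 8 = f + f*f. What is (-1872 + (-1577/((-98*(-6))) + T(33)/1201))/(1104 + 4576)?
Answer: -737399995483/2234209346880 ≈ -0.33005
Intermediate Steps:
q(f, d) = 7/(-8 + f + f²) (q(f, d) = 7/(-8 + (f + f*f)) = 7/(-8 + (f + f²)) = 7/(-8 + f + f²))
T(a) = 7/(-8 + a + a²) (T(a) = ((7/(-8 + a + a²))*a)/a = (7*a/(-8 + a + a²))/a = 7/(-8 + a + a²))
(-1872 + (-1577/((-98*(-6))) + T(33)/1201))/(1104 + 4576) = (-1872 + (-1577/((-98*(-6))) + (7/(-8 + 33 + 33²))/1201))/(1104 + 4576) = (-1872 + (-1577/588 + (7/(-8 + 33 + 1089))*(1/1201)))/5680 = (-1872 + (-1577*1/588 + (7/1114)*(1/1201)))*(1/5680) = (-1872 + (-1577/588 + (7*(1/1114))*(1/1201)))*(1/5680) = (-1872 + (-1577/588 + (7/1114)*(1/1201)))*(1/5680) = (-1872 + (-1577/588 + 7/1337914))*(1/5680) = (-1872 - 1054943131/393346716)*(1/5680) = -737399995483/393346716*1/5680 = -737399995483/2234209346880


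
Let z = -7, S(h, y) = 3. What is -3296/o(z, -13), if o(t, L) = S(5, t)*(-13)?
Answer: 3296/39 ≈ 84.513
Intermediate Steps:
o(t, L) = -39 (o(t, L) = 3*(-13) = -39)
-3296/o(z, -13) = -3296/(-39) = -3296*(-1/39) = 3296/39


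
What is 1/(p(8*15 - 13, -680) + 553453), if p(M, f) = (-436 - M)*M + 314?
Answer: 1/495666 ≈ 2.0175e-6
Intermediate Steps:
p(M, f) = 314 + M*(-436 - M) (p(M, f) = M*(-436 - M) + 314 = 314 + M*(-436 - M))
1/(p(8*15 - 13, -680) + 553453) = 1/((314 - (8*15 - 13)**2 - 436*(8*15 - 13)) + 553453) = 1/((314 - (120 - 13)**2 - 436*(120 - 13)) + 553453) = 1/((314 - 1*107**2 - 436*107) + 553453) = 1/((314 - 1*11449 - 46652) + 553453) = 1/((314 - 11449 - 46652) + 553453) = 1/(-57787 + 553453) = 1/495666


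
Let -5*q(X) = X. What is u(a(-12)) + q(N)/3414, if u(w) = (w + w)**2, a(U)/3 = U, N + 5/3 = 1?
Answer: 132736321/25605 ≈ 5184.0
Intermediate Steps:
N = -2/3 (N = -5/3 + 1 = -2/3 ≈ -0.66667)
q(X) = -X/5
a(U) = 3*U
u(w) = 4*w**2 (u(w) = (2*w)**2 = 4*w**2)
u(a(-12)) + q(N)/3414 = 4*(3*(-12))**2 - 1/5*(-2/3)/3414 = 4*(-36)**2 + (2/15)*(1/3414) = 4*1296 + 1/25605 = 5184 + 1/25605 = 132736321/25605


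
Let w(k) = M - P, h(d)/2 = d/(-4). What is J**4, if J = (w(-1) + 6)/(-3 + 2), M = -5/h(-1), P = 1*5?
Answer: 6561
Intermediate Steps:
P = 5
h(d) = -d/2 (h(d) = 2*(d/(-4)) = 2*(d*(-1/4)) = 2*(-d/4) = -d/2)
M = -10 (M = -5/((-1/2*(-1))) = -5/1/2 = -5*2 = -10)
w(k) = -15 (w(k) = -10 - 1*5 = -10 - 5 = -15)
J = 9 (J = (-15 + 6)/(-3 + 2) = -9/(-1) = -9*(-1) = 9)
J**4 = 9**4 = 6561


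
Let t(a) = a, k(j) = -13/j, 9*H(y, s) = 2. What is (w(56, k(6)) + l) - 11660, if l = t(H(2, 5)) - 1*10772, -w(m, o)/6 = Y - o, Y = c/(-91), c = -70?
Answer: -2626579/117 ≈ -22449.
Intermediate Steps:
H(y, s) = 2/9 (H(y, s) = (⅑)*2 = 2/9)
Y = 10/13 (Y = -70/(-91) = -70*(-1/91) = 10/13 ≈ 0.76923)
w(m, o) = -60/13 + 6*o (w(m, o) = -6*(10/13 - o) = -60/13 + 6*o)
l = -96946/9 (l = 2/9 - 1*10772 = 2/9 - 10772 = -96946/9 ≈ -10772.)
(w(56, k(6)) + l) - 11660 = ((-60/13 + 6*(-13/6)) - 96946/9) - 11660 = ((-60/13 - 13) - 96946/9) - 11660 = (-229/13 - 96946/9) - 11660 = -1262359/117 - 11660 = -2626579/117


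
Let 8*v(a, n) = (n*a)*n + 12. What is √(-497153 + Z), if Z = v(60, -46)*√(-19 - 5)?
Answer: √(-497153 + 31743*I*√6) ≈ 54.971 + 707.23*I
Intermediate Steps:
v(a, n) = 3/2 + a*n²/8 (v(a, n) = ((n*a)*n + 12)/8 = ((a*n)*n + 12)/8 = (a*n² + 12)/8 = (12 + a*n²)/8 = 3/2 + a*n²/8)
Z = 31743*I*√6 (Z = (3/2 + (⅛)*60*(-46)²)*√(-19 - 5) = (3/2 + (⅛)*60*2116)*√(-24) = (3/2 + 15870)*(2*I*√6) = 31743*(2*I*√6)/2 = 31743*I*√6 ≈ 77754.0*I)
√(-497153 + Z) = √(-497153 + 31743*I*√6)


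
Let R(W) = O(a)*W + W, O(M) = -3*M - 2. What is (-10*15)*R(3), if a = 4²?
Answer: 22050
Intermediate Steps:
a = 16
O(M) = -2 - 3*M
R(W) = -49*W (R(W) = (-2 - 3*16)*W + W = (-2 - 48)*W + W = -50*W + W = -49*W)
(-10*15)*R(3) = (-10*15)*(-49*3) = -150*(-147) = 22050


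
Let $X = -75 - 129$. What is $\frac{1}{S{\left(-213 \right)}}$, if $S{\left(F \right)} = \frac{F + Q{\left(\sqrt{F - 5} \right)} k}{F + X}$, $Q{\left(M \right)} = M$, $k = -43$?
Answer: $\frac{88821}{448451} - \frac{17931 i \sqrt{218}}{448451} \approx 0.19806 - 0.59036 i$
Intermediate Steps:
$X = -204$ ($X = -75 - 129 = -204$)
$S{\left(F \right)} = \frac{F - 43 \sqrt{-5 + F}}{-204 + F}$ ($S{\left(F \right)} = \frac{F + \sqrt{F - 5} \left(-43\right)}{F - 204} = \frac{F + \sqrt{-5 + F} \left(-43\right)}{-204 + F} = \frac{F - 43 \sqrt{-5 + F}}{-204 + F}$)
$\frac{1}{S{\left(-213 \right)}} = \frac{1}{\frac{1}{-204 - 213} \left(-213 - 43 \sqrt{-5 - 213}\right)} = \frac{1}{\frac{1}{-417} \left(-213 - 43 \sqrt{-218}\right)} = \frac{1}{\left(- \frac{1}{417}\right) \left(-213 - 43 i \sqrt{218}\right)} = \frac{1}{\frac{71}{139} + \frac{43 i \sqrt{218}}{417}}$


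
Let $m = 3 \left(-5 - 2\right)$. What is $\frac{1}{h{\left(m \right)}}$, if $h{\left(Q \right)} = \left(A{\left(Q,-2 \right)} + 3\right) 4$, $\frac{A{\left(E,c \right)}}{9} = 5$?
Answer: $\frac{1}{192} \approx 0.0052083$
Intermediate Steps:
$A{\left(E,c \right)} = 45$ ($A{\left(E,c \right)} = 9 \cdot 5 = 45$)
$m = -21$ ($m = 3 \left(-7\right) = -21$)
$h{\left(Q \right)} = 192$ ($h{\left(Q \right)} = \left(45 + 3\right) 4 = 48 \cdot 4 = 192$)
$\frac{1}{h{\left(m \right)}} = \frac{1}{192}$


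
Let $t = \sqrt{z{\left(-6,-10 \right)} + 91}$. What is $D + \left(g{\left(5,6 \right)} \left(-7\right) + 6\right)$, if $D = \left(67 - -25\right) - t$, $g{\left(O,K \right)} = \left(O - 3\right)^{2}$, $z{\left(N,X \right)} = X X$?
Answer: $70 - \sqrt{191} \approx 56.18$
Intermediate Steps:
$z{\left(N,X \right)} = X^{2}$
$g{\left(O,K \right)} = \left(-3 + O\right)^{2}$
$t = \sqrt{191}$ ($t = \sqrt{\left(-10\right)^{2} + 91} = \sqrt{100 + 91} = \sqrt{191} \approx 13.82$)
$D = 92 - \sqrt{191}$ ($D = \left(67 - -25\right) - \sqrt{191} = \left(67 + 25\right) - \sqrt{191} = 92 - \sqrt{191} \approx 78.18$)
$D + \left(g{\left(5,6 \right)} \left(-7\right) + 6\right) = \left(92 - \sqrt{191}\right) + \left(\left(-3 + 5\right)^{2} \left(-7\right) + 6\right) = \left(92 - \sqrt{191}\right) + \left(2^{2} \left(-7\right) + 6\right) = \left(92 - \sqrt{191}\right) + \left(4 \left(-7\right) + 6\right) = \left(92 - \sqrt{191}\right) + \left(-28 + 6\right) = \left(92 - \sqrt{191}\right) - 22 = 70 - \sqrt{191}$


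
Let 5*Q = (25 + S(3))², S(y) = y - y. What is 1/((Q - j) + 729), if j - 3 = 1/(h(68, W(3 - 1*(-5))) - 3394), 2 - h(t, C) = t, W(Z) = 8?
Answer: 3460/2944461 ≈ 0.0011751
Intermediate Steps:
h(t, C) = 2 - t
S(y) = 0
Q = 125 (Q = (25 + 0)²/5 = (⅕)*25² = (⅕)*625 = 125)
j = 10379/3460 (j = 3 + 1/((2 - 1*68) - 3394) = 3 + 1/((2 - 68) - 3394) = 3 + 1/(-66 - 3394) = 3 + 1/(-3460) = 3 - 1/3460 = 10379/3460 ≈ 2.9997)
1/((Q - j) + 729) = 1/((125 - 1*10379/3460) + 729) = 1/((125 - 10379/3460) + 729) = 1/(422121/3460 + 729) = 1/(2944461/3460) = 3460/2944461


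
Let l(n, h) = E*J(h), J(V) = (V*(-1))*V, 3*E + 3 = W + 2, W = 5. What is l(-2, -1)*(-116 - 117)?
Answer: 932/3 ≈ 310.67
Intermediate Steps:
E = 4/3 (E = -1 + (5 + 2)/3 = -1 + (⅓)*7 = -1 + 7/3 = 4/3 ≈ 1.3333)
J(V) = -V² (J(V) = (-V)*V = -V²)
l(n, h) = -4*h²/3 (l(n, h) = 4*(-h²)/3 = -4*h²/3)
l(-2, -1)*(-116 - 117) = (-4/3*(-1)²)*(-116 - 117) = -4/3*1*(-233) = -4/3*(-233) = 932/3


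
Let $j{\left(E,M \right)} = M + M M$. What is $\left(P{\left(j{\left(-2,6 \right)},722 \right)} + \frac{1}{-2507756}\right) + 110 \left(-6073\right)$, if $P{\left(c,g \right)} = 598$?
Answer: $- \frac{1673756602593}{2507756} \approx -6.6743 \cdot 10^{5}$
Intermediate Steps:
$j{\left(E,M \right)} = M + M^{2}$
$\left(P{\left(j{\left(-2,6 \right)},722 \right)} + \frac{1}{-2507756}\right) + 110 \left(-6073\right) = \left(598 + \frac{1}{-2507756}\right) + 110 \left(-6073\right) = \left(598 - \frac{1}{2507756}\right) - 668030 = \frac{1499638087}{2507756} - 668030 = - \frac{1673756602593}{2507756}$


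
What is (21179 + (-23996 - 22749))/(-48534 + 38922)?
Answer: 4261/1602 ≈ 2.6598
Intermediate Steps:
(21179 + (-23996 - 22749))/(-48534 + 38922) = (21179 - 46745)/(-9612) = -25566*(-1/9612) = 4261/1602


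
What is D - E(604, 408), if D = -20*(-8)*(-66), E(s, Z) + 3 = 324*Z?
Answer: -142749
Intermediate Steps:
E(s, Z) = -3 + 324*Z
D = -10560 (D = 160*(-66) = -10560)
D - E(604, 408) = -10560 - (-3 + 324*408) = -10560 - (-3 + 132192) = -10560 - 1*132189 = -10560 - 132189 = -142749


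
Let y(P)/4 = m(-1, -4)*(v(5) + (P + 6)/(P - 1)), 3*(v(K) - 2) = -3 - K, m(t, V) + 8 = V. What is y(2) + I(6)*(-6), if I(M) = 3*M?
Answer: -460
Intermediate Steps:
m(t, V) = -8 + V
v(K) = 1 - K/3 (v(K) = 2 + (-3 - K)/3 = 2 + (-1 - K/3) = 1 - K/3)
y(P) = 32 - 48*(6 + P)/(-1 + P) (y(P) = 4*((-8 - 4)*((1 - ⅓*5) + (P + 6)/(P - 1))) = 4*(-12*((1 - 5/3) + (6 + P)/(-1 + P))) = 4*(-12*(-⅔ + (6 + P)/(-1 + P))) = 4*(8 - 12*(6 + P)/(-1 + P)) = 32 - 48*(6 + P)/(-1 + P))
y(2) + I(6)*(-6) = 16*(-20 - 1*2)/(-1 + 2) + (3*6)*(-6) = 16*(-20 - 2)/1 + 18*(-6) = 16*1*(-22) - 108 = -352 - 108 = -460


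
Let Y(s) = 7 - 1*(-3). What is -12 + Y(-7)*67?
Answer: 658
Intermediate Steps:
Y(s) = 10 (Y(s) = 7 + 3 = 10)
-12 + Y(-7)*67 = -12 + 10*67 = -12 + 670 = 658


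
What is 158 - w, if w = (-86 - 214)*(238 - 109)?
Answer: 38858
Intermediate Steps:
w = -38700 (w = -300*129 = -38700)
158 - w = 158 - 1*(-38700) = 158 + 38700 = 38858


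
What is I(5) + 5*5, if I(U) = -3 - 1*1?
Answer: 21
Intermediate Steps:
I(U) = -4 (I(U) = -3 - 1 = -4)
I(5) + 5*5 = -4 + 5*5 = -4 + 25 = 21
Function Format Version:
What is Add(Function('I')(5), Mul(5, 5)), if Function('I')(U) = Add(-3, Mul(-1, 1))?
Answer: 21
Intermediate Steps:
Function('I')(U) = -4 (Function('I')(U) = Add(-3, -1) = -4)
Add(Function('I')(5), Mul(5, 5)) = Add(-4, Mul(5, 5)) = Add(-4, 25) = 21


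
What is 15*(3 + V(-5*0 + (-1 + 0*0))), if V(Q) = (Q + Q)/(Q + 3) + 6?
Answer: 120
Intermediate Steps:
V(Q) = 6 + 2*Q/(3 + Q) (V(Q) = (2*Q)/(3 + Q) + 6 = 2*Q/(3 + Q) + 6 = 6 + 2*Q/(3 + Q))
15*(3 + V(-5*0 + (-1 + 0*0))) = 15*(3 + 2*(9 + 4*(-5*0 + (-1 + 0*0)))/(3 + (-5*0 + (-1 + 0*0)))) = 15*(3 + 2*(9 + 4*(0 + (-1 + 0)))/(3 + (0 + (-1 + 0)))) = 15*(3 + 2*(9 + 4*(0 - 1))/(3 + (0 - 1))) = 15*(3 + 2*(9 + 4*(-1))/(3 - 1)) = 15*(3 + 2*(9 - 4)/2) = 15*(3 + 2*(½)*5) = 15*(3 + 5) = 15*8 = 120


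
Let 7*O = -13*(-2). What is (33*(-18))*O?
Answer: -15444/7 ≈ -2206.3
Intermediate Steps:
O = 26/7 (O = (-13*(-2))/7 = (⅐)*26 = 26/7 ≈ 3.7143)
(33*(-18))*O = (33*(-18))*(26/7) = -594*26/7 = -15444/7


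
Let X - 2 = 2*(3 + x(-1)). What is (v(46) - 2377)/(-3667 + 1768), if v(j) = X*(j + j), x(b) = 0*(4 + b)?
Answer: 547/633 ≈ 0.86414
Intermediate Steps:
x(b) = 0
X = 8 (X = 2 + 2*(3 + 0) = 2 + 2*3 = 2 + 6 = 8)
v(j) = 16*j (v(j) = 8*(j + j) = 8*(2*j) = 16*j)
(v(46) - 2377)/(-3667 + 1768) = (16*46 - 2377)/(-3667 + 1768) = (736 - 2377)/(-1899) = -1641*(-1/1899) = 547/633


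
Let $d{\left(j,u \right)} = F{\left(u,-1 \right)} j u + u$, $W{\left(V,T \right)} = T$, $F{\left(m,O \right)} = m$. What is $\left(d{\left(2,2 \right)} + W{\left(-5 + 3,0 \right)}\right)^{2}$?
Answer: $100$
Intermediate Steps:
$d{\left(j,u \right)} = u + j u^{2}$ ($d{\left(j,u \right)} = u j u + u = j u u + u = j u^{2} + u = u + j u^{2}$)
$\left(d{\left(2,2 \right)} + W{\left(-5 + 3,0 \right)}\right)^{2} = \left(2 \left(1 + 2 \cdot 2\right) + 0\right)^{2} = \left(2 \left(1 + 4\right) + 0\right)^{2} = \left(2 \cdot 5 + 0\right)^{2} = \left(10 + 0\right)^{2} = 10^{2} = 100$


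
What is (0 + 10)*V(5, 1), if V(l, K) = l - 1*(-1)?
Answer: 60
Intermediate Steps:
V(l, K) = 1 + l (V(l, K) = l + 1 = 1 + l)
(0 + 10)*V(5, 1) = (0 + 10)*(1 + 5) = 10*6 = 60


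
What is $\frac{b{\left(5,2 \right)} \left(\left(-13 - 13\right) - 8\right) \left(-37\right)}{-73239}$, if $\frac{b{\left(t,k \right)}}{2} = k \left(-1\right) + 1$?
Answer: $\frac{2516}{73239} \approx 0.034353$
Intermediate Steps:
$b{\left(t,k \right)} = 2 - 2 k$ ($b{\left(t,k \right)} = 2 \left(k \left(-1\right) + 1\right) = 2 \left(- k + 1\right) = 2 \left(1 - k\right) = 2 - 2 k$)
$\frac{b{\left(5,2 \right)} \left(\left(-13 - 13\right) - 8\right) \left(-37\right)}{-73239} = \frac{\left(2 - 4\right) \left(\left(-13 - 13\right) - 8\right) \left(-37\right)}{-73239} = \left(2 - 4\right) \left(-26 - 8\right) \left(-37\right) \left(- \frac{1}{73239}\right) = \left(-2\right) \left(-34\right) \left(-37\right) \left(- \frac{1}{73239}\right) = 68 \left(-37\right) \left(- \frac{1}{73239}\right) = \left(-2516\right) \left(- \frac{1}{73239}\right) = \frac{2516}{73239}$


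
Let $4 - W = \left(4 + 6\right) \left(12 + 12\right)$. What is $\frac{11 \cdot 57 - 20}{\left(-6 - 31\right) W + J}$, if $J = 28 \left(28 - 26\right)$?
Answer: $\frac{607}{8788} \approx 0.069071$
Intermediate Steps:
$W = -236$ ($W = 4 - \left(4 + 6\right) \left(12 + 12\right) = 4 - 10 \cdot 24 = 4 - 240 = -236$)
$J = 56$ ($J = 28 \cdot 2 = 56$)
$\frac{11 \cdot 57 - 20}{\left(-6 - 31\right) W + J} = \frac{11 \cdot 57 - 20}{\left(-6 - 31\right) \left(-236\right) + 56} = \frac{627 - 20}{\left(-37\right) \left(-236\right) + 56} = \frac{607}{8732 + 56} = \frac{607}{8788}$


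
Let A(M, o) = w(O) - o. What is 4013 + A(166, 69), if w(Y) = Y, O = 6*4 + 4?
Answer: 3972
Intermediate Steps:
O = 28 (O = 24 + 4 = 28)
A(M, o) = 28 - o
4013 + A(166, 69) = 4013 + (28 - 1*69) = 4013 + (28 - 69) = 4013 - 41 = 3972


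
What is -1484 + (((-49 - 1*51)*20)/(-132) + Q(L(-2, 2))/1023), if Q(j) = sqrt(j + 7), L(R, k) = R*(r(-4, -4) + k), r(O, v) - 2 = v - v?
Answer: -48472/33 + I/1023 ≈ -1468.8 + 0.00097752*I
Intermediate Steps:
r(O, v) = 2 (r(O, v) = 2 + (v - v) = 2 + 0 = 2)
L(R, k) = R*(2 + k)
Q(j) = sqrt(7 + j)
-1484 + (((-49 - 1*51)*20)/(-132) + Q(L(-2, 2))/1023) = -1484 + (((-49 - 1*51)*20)/(-132) + sqrt(7 - 2*(2 + 2))/1023) = -1484 + (((-49 - 51)*20)*(-1/132) + sqrt(7 - 2*4)*(1/1023)) = -1484 + (-100*20*(-1/132) + sqrt(7 - 8)*(1/1023)) = -1484 + (-2000*(-1/132) + sqrt(-1)*(1/1023)) = -1484 + (500/33 + I*(1/1023)) = -1484 + (500/33 + I/1023) = -48472/33 + I/1023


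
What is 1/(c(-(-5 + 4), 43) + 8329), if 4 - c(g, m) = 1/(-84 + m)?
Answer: 41/341654 ≈ 0.00012000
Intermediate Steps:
c(g, m) = 4 - 1/(-84 + m)
1/(c(-(-5 + 4), 43) + 8329) = 1/((-337 + 4*43)/(-84 + 43) + 8329) = 1/((-337 + 172)/(-41) + 8329) = 1/(-1/41*(-165) + 8329) = 1/(165/41 + 8329) = 1/(341654/41) = 41/341654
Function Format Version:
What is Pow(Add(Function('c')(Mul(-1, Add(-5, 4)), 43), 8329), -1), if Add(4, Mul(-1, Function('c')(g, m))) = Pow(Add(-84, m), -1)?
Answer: Rational(41, 341654) ≈ 0.00012000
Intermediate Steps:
Function('c')(g, m) = Add(4, Mul(-1, Pow(Add(-84, m), -1)))
Pow(Add(Function('c')(Mul(-1, Add(-5, 4)), 43), 8329), -1) = Pow(Add(Mul(Pow(Add(-84, 43), -1), Add(-337, Mul(4, 43))), 8329), -1) = Pow(Add(Mul(Pow(-41, -1), Add(-337, 172)), 8329), -1) = Pow(Add(Mul(Rational(-1, 41), -165), 8329), -1) = Pow(Add(Rational(165, 41), 8329), -1) = Pow(Rational(341654, 41), -1) = Rational(41, 341654)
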